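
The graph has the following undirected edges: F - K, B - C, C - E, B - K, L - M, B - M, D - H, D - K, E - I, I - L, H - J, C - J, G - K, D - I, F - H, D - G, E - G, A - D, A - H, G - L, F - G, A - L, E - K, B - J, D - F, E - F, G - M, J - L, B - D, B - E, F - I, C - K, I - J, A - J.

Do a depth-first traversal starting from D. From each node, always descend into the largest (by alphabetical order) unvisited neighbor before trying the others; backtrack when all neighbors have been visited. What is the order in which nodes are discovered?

Visit D
D → K
K → G
G → M
M → L
L → J
J → I
I → F
F → H
H → A
F → E
E → C
C → B

D, K, G, M, L, J, I, F, H, A, E, C, B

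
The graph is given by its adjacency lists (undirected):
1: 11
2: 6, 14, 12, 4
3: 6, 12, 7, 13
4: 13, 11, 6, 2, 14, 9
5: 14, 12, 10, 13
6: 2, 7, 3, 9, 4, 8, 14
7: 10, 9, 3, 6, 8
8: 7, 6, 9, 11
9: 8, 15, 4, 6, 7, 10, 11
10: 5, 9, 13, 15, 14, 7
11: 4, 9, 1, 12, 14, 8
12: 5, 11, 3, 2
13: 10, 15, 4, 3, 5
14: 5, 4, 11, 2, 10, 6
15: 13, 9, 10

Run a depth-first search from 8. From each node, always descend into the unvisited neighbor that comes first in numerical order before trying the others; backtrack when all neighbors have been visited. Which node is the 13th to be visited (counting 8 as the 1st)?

14

Visit 8
8 → 6
6 → 2
2 → 4
4 → 9
9 → 7
7 → 3
3 → 12
12 → 5
5 → 10
10 → 13
13 → 15
10 → 14
14 → 11
11 → 1

Visit order: 8, 6, 2, 4, 9, 7, 3, 12, 5, 10, 13, 15, 14, 11, 1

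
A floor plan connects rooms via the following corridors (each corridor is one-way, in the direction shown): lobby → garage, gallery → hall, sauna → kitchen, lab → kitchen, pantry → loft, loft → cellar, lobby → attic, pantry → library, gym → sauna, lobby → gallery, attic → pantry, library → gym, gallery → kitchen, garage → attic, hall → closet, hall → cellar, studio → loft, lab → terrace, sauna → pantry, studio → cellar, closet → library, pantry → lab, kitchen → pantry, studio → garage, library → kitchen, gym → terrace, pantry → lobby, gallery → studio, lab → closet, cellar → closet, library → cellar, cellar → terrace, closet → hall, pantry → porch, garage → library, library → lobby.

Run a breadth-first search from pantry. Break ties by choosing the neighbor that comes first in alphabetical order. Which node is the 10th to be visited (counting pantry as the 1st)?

Visit pantry; enqueue lab, library, lobby, loft, porch → queue [lab, library, lobby, loft, porch]
Visit lab; enqueue closet, kitchen, terrace → queue [library, lobby, loft, porch, closet, kitchen, terrace]
Visit library; enqueue cellar, gym → queue [lobby, loft, porch, closet, kitchen, terrace, cellar, gym]
Visit lobby; enqueue attic, gallery, garage → queue [loft, porch, closet, kitchen, terrace, cellar, gym, attic, gallery, garage]
Visit loft → queue [porch, closet, kitchen, terrace, cellar, gym, attic, gallery, garage]
Visit porch → queue [closet, kitchen, terrace, cellar, gym, attic, gallery, garage]
Visit closet; enqueue hall → queue [kitchen, terrace, cellar, gym, attic, gallery, garage, hall]
Visit kitchen → queue [terrace, cellar, gym, attic, gallery, garage, hall]
Visit terrace → queue [cellar, gym, attic, gallery, garage, hall]
Visit cellar → queue [gym, attic, gallery, garage, hall]
Visit gym; enqueue sauna → queue [attic, gallery, garage, hall, sauna]
Visit attic → queue [gallery, garage, hall, sauna]
Visit gallery; enqueue studio → queue [garage, hall, sauna, studio]
Visit garage → queue [hall, sauna, studio]
Visit hall → queue [sauna, studio]
Visit sauna → queue [studio]
Visit studio → queue []

Visit order: pantry, lab, library, lobby, loft, porch, closet, kitchen, terrace, cellar, gym, attic, gallery, garage, hall, sauna, studio

cellar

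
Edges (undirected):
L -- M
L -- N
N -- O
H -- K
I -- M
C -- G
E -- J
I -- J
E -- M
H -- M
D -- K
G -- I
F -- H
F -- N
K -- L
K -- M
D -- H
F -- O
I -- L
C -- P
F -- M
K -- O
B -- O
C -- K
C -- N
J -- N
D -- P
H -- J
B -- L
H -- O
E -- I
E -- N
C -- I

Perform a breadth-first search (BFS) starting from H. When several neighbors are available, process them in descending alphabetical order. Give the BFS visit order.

Visit H; enqueue O, M, K, J, F, D → queue [O, M, K, J, F, D]
Visit O; enqueue N, B → queue [M, K, J, F, D, N, B]
Visit M; enqueue L, I, E → queue [K, J, F, D, N, B, L, I, E]
Visit K; enqueue C → queue [J, F, D, N, B, L, I, E, C]
Visit J → queue [F, D, N, B, L, I, E, C]
Visit F → queue [D, N, B, L, I, E, C]
Visit D; enqueue P → queue [N, B, L, I, E, C, P]
Visit N → queue [B, L, I, E, C, P]
Visit B → queue [L, I, E, C, P]
Visit L → queue [I, E, C, P]
Visit I; enqueue G → queue [E, C, P, G]
Visit E → queue [C, P, G]
Visit C → queue [P, G]
Visit P → queue [G]
Visit G → queue []

H O M K J F D N B L I E C P G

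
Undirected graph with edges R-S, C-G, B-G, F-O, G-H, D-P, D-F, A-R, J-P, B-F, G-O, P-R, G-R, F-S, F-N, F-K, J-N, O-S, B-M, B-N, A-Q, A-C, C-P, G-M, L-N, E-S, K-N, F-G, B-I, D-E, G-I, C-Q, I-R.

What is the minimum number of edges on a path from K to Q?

Level 0: K
Level 1: F, N
Level 2: B, D, G, J, L, O, S
Level 3: C, E, H, I, M, P, R
Level 4: A, Q
Q first appears at level 4.

4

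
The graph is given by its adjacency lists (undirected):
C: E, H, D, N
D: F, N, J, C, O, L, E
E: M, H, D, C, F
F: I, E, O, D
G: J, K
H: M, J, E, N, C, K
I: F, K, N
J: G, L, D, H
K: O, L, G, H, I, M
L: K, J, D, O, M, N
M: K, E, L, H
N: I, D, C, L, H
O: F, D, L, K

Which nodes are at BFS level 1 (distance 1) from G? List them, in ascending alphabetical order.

Level 0: G
Level 1: J, K
Level 2: D, H, I, L, M, O
Level 3: C, E, F, N

J, K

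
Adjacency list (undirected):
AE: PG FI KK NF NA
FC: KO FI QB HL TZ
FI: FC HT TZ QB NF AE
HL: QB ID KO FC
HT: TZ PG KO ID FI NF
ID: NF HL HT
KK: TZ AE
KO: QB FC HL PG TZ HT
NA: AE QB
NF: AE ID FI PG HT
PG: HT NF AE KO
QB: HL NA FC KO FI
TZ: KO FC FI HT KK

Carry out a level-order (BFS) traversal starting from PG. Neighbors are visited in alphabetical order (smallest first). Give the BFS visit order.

Visit PG; enqueue AE, HT, KO, NF → queue [AE, HT, KO, NF]
Visit AE; enqueue FI, KK, NA → queue [HT, KO, NF, FI, KK, NA]
Visit HT; enqueue ID, TZ → queue [KO, NF, FI, KK, NA, ID, TZ]
Visit KO; enqueue FC, HL, QB → queue [NF, FI, KK, NA, ID, TZ, FC, HL, QB]
Visit NF → queue [FI, KK, NA, ID, TZ, FC, HL, QB]
Visit FI → queue [KK, NA, ID, TZ, FC, HL, QB]
Visit KK → queue [NA, ID, TZ, FC, HL, QB]
Visit NA → queue [ID, TZ, FC, HL, QB]
Visit ID → queue [TZ, FC, HL, QB]
Visit TZ → queue [FC, HL, QB]
Visit FC → queue [HL, QB]
Visit HL → queue [QB]
Visit QB → queue []

PG AE HT KO NF FI KK NA ID TZ FC HL QB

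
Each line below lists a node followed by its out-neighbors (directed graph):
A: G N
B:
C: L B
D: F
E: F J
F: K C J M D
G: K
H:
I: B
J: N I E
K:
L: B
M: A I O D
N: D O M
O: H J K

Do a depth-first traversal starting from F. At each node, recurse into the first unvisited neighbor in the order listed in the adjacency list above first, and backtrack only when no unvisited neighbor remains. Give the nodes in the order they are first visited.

Visit F
F → K
F → C
C → L
L → B
F → J
J → N
N → D
N → O
O → H
N → M
M → A
A → G
M → I
J → E

F → K → C → L → B → J → N → D → O → H → M → A → G → I → E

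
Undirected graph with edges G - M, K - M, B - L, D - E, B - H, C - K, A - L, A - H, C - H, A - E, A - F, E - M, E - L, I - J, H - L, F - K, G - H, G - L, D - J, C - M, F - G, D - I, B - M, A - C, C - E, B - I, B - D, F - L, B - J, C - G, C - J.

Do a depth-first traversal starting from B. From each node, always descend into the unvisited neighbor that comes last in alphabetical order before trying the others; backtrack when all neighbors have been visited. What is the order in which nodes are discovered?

B, M, K, F, L, H, G, C, J, I, D, E, A

Visit B
B → M
M → K
K → F
F → L
L → H
H → G
G → C
C → J
J → I
I → D
D → E
E → A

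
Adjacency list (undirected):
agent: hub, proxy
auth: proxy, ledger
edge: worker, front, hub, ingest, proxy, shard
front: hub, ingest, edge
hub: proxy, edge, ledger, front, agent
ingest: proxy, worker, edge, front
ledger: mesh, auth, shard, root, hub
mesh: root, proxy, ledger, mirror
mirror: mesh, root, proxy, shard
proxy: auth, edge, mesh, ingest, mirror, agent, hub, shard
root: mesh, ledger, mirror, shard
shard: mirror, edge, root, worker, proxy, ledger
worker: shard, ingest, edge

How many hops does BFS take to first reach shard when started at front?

Level 0: front
Level 1: edge, hub, ingest
Level 2: agent, ledger, proxy, shard, worker
Level 3: auth, mesh, mirror, root
shard first appears at level 2.

2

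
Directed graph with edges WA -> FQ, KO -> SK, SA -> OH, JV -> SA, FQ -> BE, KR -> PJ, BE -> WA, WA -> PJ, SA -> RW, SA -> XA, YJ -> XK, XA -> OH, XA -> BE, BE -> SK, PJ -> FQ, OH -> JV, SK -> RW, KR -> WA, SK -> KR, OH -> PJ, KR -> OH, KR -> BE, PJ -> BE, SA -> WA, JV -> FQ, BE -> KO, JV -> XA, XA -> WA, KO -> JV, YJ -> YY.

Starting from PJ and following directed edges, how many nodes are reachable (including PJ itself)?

BFS from PJ visits: PJ, FQ, BE, WA, SK, KO, RW, KR, JV, OH, XA, SA
Reachable nodes: 12 of 15 total.

12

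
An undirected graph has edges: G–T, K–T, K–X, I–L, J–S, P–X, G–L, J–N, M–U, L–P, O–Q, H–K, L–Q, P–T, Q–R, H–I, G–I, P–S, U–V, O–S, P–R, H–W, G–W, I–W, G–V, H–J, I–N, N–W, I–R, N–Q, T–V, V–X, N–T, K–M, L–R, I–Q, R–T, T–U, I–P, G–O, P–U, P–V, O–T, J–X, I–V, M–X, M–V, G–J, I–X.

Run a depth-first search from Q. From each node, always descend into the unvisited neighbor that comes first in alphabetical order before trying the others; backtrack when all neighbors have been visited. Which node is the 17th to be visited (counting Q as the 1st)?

Visit Q
Q → I
I → G
G → J
J → H
H → K
K → M
M → U
U → P
P → L
L → R
R → T
T → N
N → W
T → O
O → S
T → V
V → X

Visit order: Q, I, G, J, H, K, M, U, P, L, R, T, N, W, O, S, V, X

V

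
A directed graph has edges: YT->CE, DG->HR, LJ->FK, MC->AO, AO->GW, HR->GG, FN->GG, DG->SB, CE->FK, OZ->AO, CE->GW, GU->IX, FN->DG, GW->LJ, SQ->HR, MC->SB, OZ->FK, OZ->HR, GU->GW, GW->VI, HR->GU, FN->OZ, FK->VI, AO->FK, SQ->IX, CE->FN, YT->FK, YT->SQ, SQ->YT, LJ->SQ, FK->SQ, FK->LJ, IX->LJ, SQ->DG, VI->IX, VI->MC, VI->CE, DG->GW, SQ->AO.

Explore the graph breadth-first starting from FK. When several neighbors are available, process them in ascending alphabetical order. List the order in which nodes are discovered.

Visit FK; enqueue LJ, SQ, VI → queue [LJ, SQ, VI]
Visit LJ → queue [SQ, VI]
Visit SQ; enqueue AO, DG, HR, IX, YT → queue [VI, AO, DG, HR, IX, YT]
Visit VI; enqueue CE, MC → queue [AO, DG, HR, IX, YT, CE, MC]
Visit AO; enqueue GW → queue [DG, HR, IX, YT, CE, MC, GW]
Visit DG; enqueue SB → queue [HR, IX, YT, CE, MC, GW, SB]
Visit HR; enqueue GG, GU → queue [IX, YT, CE, MC, GW, SB, GG, GU]
Visit IX → queue [YT, CE, MC, GW, SB, GG, GU]
Visit YT → queue [CE, MC, GW, SB, GG, GU]
Visit CE; enqueue FN → queue [MC, GW, SB, GG, GU, FN]
Visit MC → queue [GW, SB, GG, GU, FN]
Visit GW → queue [SB, GG, GU, FN]
Visit SB → queue [GG, GU, FN]
Visit GG → queue [GU, FN]
Visit GU → queue [FN]
Visit FN; enqueue OZ → queue [OZ]
Visit OZ → queue []

FK → LJ → SQ → VI → AO → DG → HR → IX → YT → CE → MC → GW → SB → GG → GU → FN → OZ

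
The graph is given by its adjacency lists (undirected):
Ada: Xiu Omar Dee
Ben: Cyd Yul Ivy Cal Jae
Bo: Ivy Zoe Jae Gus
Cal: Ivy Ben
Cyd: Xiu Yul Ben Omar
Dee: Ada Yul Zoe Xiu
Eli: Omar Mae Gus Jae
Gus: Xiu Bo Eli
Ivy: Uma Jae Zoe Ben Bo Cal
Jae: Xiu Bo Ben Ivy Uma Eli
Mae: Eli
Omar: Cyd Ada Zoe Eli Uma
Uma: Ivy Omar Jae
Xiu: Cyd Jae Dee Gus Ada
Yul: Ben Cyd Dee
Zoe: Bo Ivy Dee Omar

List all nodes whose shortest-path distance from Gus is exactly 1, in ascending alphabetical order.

Bo, Eli, Xiu

Level 0: Gus
Level 1: Bo, Eli, Xiu
Level 2: Ada, Cyd, Dee, Ivy, Jae, Mae, Omar, Zoe
Level 3: Ben, Cal, Uma, Yul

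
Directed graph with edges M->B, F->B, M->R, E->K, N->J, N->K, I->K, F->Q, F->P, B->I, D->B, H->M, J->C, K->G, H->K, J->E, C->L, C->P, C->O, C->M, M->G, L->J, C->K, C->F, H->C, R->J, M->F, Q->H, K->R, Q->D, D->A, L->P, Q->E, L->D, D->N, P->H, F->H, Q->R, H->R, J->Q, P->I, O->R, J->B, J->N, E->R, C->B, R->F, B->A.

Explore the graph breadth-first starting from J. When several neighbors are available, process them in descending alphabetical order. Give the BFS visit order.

J Q N E C B R H D K P O M L F I A G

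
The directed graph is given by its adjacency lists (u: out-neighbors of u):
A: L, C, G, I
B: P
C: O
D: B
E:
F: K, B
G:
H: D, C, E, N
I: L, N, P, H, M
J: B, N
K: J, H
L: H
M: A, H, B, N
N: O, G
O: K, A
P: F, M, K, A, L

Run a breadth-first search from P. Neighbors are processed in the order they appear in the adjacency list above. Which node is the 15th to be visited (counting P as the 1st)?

Visit P; enqueue F, M, K, A, L → queue [F, M, K, A, L]
Visit F; enqueue B → queue [M, K, A, L, B]
Visit M; enqueue H, N → queue [K, A, L, B, H, N]
Visit K; enqueue J → queue [A, L, B, H, N, J]
Visit A; enqueue C, G, I → queue [L, B, H, N, J, C, G, I]
Visit L → queue [B, H, N, J, C, G, I]
Visit B → queue [H, N, J, C, G, I]
Visit H; enqueue D, E → queue [N, J, C, G, I, D, E]
Visit N; enqueue O → queue [J, C, G, I, D, E, O]
Visit J → queue [C, G, I, D, E, O]
Visit C → queue [G, I, D, E, O]
Visit G → queue [I, D, E, O]
Visit I → queue [D, E, O]
Visit D → queue [E, O]
Visit E → queue [O]
Visit O → queue []

Visit order: P, F, M, K, A, L, B, H, N, J, C, G, I, D, E, O

E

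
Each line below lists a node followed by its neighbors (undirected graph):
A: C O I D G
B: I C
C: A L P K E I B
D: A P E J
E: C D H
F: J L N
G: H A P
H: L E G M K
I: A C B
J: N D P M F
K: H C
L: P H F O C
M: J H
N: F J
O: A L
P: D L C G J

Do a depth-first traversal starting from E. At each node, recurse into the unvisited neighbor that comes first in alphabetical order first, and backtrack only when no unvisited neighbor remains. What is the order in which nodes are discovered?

E, C, A, D, J, F, L, H, G, P, K, M, O, N, I, B

Visit E
E → C
C → A
A → D
D → J
J → F
F → L
L → H
H → G
G → P
H → K
H → M
L → O
F → N
A → I
I → B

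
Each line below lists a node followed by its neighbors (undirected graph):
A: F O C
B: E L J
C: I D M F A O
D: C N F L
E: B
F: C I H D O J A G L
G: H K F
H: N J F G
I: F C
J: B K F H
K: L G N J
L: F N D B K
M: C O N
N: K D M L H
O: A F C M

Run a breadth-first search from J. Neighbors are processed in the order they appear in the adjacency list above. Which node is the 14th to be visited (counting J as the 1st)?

Visit J; enqueue B, K, F, H → queue [B, K, F, H]
Visit B; enqueue E, L → queue [K, F, H, E, L]
Visit K; enqueue G, N → queue [F, H, E, L, G, N]
Visit F; enqueue C, I, D, O, A → queue [H, E, L, G, N, C, I, D, O, A]
Visit H → queue [E, L, G, N, C, I, D, O, A]
Visit E → queue [L, G, N, C, I, D, O, A]
Visit L → queue [G, N, C, I, D, O, A]
Visit G → queue [N, C, I, D, O, A]
Visit N; enqueue M → queue [C, I, D, O, A, M]
Visit C → queue [I, D, O, A, M]
Visit I → queue [D, O, A, M]
Visit D → queue [O, A, M]
Visit O → queue [A, M]
Visit A → queue [M]
Visit M → queue []

Visit order: J, B, K, F, H, E, L, G, N, C, I, D, O, A, M

A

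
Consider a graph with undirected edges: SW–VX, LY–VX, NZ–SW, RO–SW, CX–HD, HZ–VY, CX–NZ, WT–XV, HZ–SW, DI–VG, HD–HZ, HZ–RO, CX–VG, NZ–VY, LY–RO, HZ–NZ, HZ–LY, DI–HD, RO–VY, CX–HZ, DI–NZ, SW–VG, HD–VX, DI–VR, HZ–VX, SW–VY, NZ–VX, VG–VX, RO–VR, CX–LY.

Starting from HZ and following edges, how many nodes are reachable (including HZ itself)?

12

BFS from HZ visits: HZ, CX, HD, LY, NZ, RO, SW, VX, VY, VG, DI, VR
Reachable nodes: 12 of 14 total.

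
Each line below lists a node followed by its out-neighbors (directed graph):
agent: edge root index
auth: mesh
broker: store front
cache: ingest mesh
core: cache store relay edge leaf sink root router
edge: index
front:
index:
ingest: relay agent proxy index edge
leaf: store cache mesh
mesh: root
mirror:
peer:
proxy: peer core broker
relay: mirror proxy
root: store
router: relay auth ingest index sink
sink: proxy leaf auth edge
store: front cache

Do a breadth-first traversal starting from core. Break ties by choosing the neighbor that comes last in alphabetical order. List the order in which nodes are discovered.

Visit core; enqueue store, sink, router, root, relay, leaf, edge, cache → queue [store, sink, router, root, relay, leaf, edge, cache]
Visit store; enqueue front → queue [sink, router, root, relay, leaf, edge, cache, front]
Visit sink; enqueue proxy, auth → queue [router, root, relay, leaf, edge, cache, front, proxy, auth]
Visit router; enqueue ingest, index → queue [root, relay, leaf, edge, cache, front, proxy, auth, ingest, index]
Visit root → queue [relay, leaf, edge, cache, front, proxy, auth, ingest, index]
Visit relay; enqueue mirror → queue [leaf, edge, cache, front, proxy, auth, ingest, index, mirror]
Visit leaf; enqueue mesh → queue [edge, cache, front, proxy, auth, ingest, index, mirror, mesh]
Visit edge → queue [cache, front, proxy, auth, ingest, index, mirror, mesh]
Visit cache → queue [front, proxy, auth, ingest, index, mirror, mesh]
Visit front → queue [proxy, auth, ingest, index, mirror, mesh]
Visit proxy; enqueue peer, broker → queue [auth, ingest, index, mirror, mesh, peer, broker]
Visit auth → queue [ingest, index, mirror, mesh, peer, broker]
Visit ingest; enqueue agent → queue [index, mirror, mesh, peer, broker, agent]
Visit index → queue [mirror, mesh, peer, broker, agent]
Visit mirror → queue [mesh, peer, broker, agent]
Visit mesh → queue [peer, broker, agent]
Visit peer → queue [broker, agent]
Visit broker → queue [agent]
Visit agent → queue []

core store sink router root relay leaf edge cache front proxy auth ingest index mirror mesh peer broker agent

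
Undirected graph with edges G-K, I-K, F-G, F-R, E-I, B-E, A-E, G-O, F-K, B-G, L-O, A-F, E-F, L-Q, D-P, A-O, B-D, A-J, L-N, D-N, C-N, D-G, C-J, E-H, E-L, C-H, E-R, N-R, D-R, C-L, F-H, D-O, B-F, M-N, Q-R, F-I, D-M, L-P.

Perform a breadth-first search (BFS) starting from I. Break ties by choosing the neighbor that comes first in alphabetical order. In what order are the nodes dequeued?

I → E → F → K → A → B → H → L → R → G → J → O → D → C → N → P → Q → M

Visit I; enqueue E, F, K → queue [E, F, K]
Visit E; enqueue A, B, H, L, R → queue [F, K, A, B, H, L, R]
Visit F; enqueue G → queue [K, A, B, H, L, R, G]
Visit K → queue [A, B, H, L, R, G]
Visit A; enqueue J, O → queue [B, H, L, R, G, J, O]
Visit B; enqueue D → queue [H, L, R, G, J, O, D]
Visit H; enqueue C → queue [L, R, G, J, O, D, C]
Visit L; enqueue N, P, Q → queue [R, G, J, O, D, C, N, P, Q]
Visit R → queue [G, J, O, D, C, N, P, Q]
Visit G → queue [J, O, D, C, N, P, Q]
Visit J → queue [O, D, C, N, P, Q]
Visit O → queue [D, C, N, P, Q]
Visit D; enqueue M → queue [C, N, P, Q, M]
Visit C → queue [N, P, Q, M]
Visit N → queue [P, Q, M]
Visit P → queue [Q, M]
Visit Q → queue [M]
Visit M → queue []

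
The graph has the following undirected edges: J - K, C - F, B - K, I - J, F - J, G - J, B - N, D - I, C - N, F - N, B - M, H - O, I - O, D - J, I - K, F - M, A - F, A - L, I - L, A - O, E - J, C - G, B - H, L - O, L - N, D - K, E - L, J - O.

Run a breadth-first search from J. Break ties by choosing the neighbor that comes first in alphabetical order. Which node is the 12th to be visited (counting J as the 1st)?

Visit J; enqueue D, E, F, G, I, K, O → queue [D, E, F, G, I, K, O]
Visit D → queue [E, F, G, I, K, O]
Visit E; enqueue L → queue [F, G, I, K, O, L]
Visit F; enqueue A, C, M, N → queue [G, I, K, O, L, A, C, M, N]
Visit G → queue [I, K, O, L, A, C, M, N]
Visit I → queue [K, O, L, A, C, M, N]
Visit K; enqueue B → queue [O, L, A, C, M, N, B]
Visit O; enqueue H → queue [L, A, C, M, N, B, H]
Visit L → queue [A, C, M, N, B, H]
Visit A → queue [C, M, N, B, H]
Visit C → queue [M, N, B, H]
Visit M → queue [N, B, H]
Visit N → queue [B, H]
Visit B → queue [H]
Visit H → queue []

Visit order: J, D, E, F, G, I, K, O, L, A, C, M, N, B, H

M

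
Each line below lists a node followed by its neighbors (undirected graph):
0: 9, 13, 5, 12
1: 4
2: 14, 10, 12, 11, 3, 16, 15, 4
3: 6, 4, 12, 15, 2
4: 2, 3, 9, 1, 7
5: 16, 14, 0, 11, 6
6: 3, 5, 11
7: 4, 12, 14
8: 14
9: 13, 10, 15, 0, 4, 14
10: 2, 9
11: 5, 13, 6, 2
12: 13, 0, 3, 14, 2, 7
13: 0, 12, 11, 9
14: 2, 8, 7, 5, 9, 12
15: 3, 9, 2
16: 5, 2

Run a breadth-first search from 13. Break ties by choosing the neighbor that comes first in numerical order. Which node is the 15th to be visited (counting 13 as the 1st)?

Visit 13; enqueue 0, 9, 11, 12 → queue [0, 9, 11, 12]
Visit 0; enqueue 5 → queue [9, 11, 12, 5]
Visit 9; enqueue 4, 10, 14, 15 → queue [11, 12, 5, 4, 10, 14, 15]
Visit 11; enqueue 2, 6 → queue [12, 5, 4, 10, 14, 15, 2, 6]
Visit 12; enqueue 3, 7 → queue [5, 4, 10, 14, 15, 2, 6, 3, 7]
Visit 5; enqueue 16 → queue [4, 10, 14, 15, 2, 6, 3, 7, 16]
Visit 4; enqueue 1 → queue [10, 14, 15, 2, 6, 3, 7, 16, 1]
Visit 10 → queue [14, 15, 2, 6, 3, 7, 16, 1]
Visit 14; enqueue 8 → queue [15, 2, 6, 3, 7, 16, 1, 8]
Visit 15 → queue [2, 6, 3, 7, 16, 1, 8]
Visit 2 → queue [6, 3, 7, 16, 1, 8]
Visit 6 → queue [3, 7, 16, 1, 8]
Visit 3 → queue [7, 16, 1, 8]
Visit 7 → queue [16, 1, 8]
Visit 16 → queue [1, 8]
Visit 1 → queue [8]
Visit 8 → queue []

Visit order: 13, 0, 9, 11, 12, 5, 4, 10, 14, 15, 2, 6, 3, 7, 16, 1, 8

16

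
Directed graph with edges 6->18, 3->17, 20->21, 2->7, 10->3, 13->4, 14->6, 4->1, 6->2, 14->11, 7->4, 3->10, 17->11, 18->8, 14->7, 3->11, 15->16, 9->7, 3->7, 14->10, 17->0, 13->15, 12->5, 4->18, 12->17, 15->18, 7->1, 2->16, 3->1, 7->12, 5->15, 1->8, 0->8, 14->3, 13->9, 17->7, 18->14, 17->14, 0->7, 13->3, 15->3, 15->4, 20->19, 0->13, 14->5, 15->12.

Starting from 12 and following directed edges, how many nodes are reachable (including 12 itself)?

19

BFS from 12 visits: 12, 17, 5, 14, 11, 7, 0, 15, 10, 6, 3, 4, 1, 13, 8, 18, 16, 2, 9
Reachable nodes: 19 of 22 total.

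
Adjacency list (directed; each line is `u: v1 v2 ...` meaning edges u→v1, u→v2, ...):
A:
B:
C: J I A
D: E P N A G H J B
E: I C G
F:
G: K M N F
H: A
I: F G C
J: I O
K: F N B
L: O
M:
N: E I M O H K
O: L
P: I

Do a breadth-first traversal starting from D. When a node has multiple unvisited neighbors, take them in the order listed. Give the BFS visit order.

D, E, P, N, A, G, H, J, B, I, C, M, O, K, F, L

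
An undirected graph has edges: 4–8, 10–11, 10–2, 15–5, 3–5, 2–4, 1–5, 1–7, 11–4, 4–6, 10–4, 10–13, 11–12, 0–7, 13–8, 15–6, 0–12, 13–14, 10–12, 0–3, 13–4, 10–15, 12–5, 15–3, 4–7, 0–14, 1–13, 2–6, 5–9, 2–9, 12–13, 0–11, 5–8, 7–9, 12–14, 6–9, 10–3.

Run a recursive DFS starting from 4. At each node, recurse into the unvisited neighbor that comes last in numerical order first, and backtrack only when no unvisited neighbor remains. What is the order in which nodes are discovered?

4, 13, 14, 12, 11, 10, 15, 6, 9, 7, 1, 5, 8, 3, 0, 2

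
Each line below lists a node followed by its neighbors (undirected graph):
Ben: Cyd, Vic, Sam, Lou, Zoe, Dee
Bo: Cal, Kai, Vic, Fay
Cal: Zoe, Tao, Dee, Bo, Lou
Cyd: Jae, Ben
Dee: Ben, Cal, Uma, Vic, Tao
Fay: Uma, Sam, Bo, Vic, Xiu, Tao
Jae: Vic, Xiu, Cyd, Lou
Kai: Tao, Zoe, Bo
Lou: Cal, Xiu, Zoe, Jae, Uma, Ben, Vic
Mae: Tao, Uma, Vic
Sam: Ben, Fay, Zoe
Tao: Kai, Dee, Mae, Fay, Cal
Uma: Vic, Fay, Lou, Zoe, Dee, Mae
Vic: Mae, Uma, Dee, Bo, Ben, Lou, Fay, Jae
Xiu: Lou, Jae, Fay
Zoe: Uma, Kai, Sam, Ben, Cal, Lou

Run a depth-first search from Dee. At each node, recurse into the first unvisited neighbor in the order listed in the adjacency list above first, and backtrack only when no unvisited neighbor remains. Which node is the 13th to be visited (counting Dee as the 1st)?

Visit Dee
Dee → Ben
Ben → Cyd
Cyd → Jae
Jae → Vic
Vic → Mae
Mae → Tao
Tao → Kai
Kai → Zoe
Zoe → Uma
Uma → Fay
Fay → Sam
Fay → Bo
Bo → Cal
Cal → Lou
Lou → Xiu

Visit order: Dee, Ben, Cyd, Jae, Vic, Mae, Tao, Kai, Zoe, Uma, Fay, Sam, Bo, Cal, Lou, Xiu

Bo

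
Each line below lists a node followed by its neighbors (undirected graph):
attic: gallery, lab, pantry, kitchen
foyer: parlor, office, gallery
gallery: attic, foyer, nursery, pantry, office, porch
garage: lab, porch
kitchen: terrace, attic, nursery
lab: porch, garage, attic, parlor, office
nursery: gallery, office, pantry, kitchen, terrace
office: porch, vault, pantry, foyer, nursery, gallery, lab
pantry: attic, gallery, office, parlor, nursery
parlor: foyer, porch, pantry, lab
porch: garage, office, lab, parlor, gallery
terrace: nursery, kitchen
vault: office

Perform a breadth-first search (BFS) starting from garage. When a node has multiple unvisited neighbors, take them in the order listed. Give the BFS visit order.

Visit garage; enqueue lab, porch → queue [lab, porch]
Visit lab; enqueue attic, parlor, office → queue [porch, attic, parlor, office]
Visit porch; enqueue gallery → queue [attic, parlor, office, gallery]
Visit attic; enqueue pantry, kitchen → queue [parlor, office, gallery, pantry, kitchen]
Visit parlor; enqueue foyer → queue [office, gallery, pantry, kitchen, foyer]
Visit office; enqueue vault, nursery → queue [gallery, pantry, kitchen, foyer, vault, nursery]
Visit gallery → queue [pantry, kitchen, foyer, vault, nursery]
Visit pantry → queue [kitchen, foyer, vault, nursery]
Visit kitchen; enqueue terrace → queue [foyer, vault, nursery, terrace]
Visit foyer → queue [vault, nursery, terrace]
Visit vault → queue [nursery, terrace]
Visit nursery → queue [terrace]
Visit terrace → queue []

garage, lab, porch, attic, parlor, office, gallery, pantry, kitchen, foyer, vault, nursery, terrace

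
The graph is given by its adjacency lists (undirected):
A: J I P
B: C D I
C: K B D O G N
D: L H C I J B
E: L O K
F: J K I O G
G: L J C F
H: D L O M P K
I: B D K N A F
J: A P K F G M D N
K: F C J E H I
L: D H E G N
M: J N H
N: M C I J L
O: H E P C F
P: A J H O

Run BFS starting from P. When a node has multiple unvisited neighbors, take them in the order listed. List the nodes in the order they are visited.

Visit P; enqueue A, J, H, O → queue [A, J, H, O]
Visit A; enqueue I → queue [J, H, O, I]
Visit J; enqueue K, F, G, M, D, N → queue [H, O, I, K, F, G, M, D, N]
Visit H; enqueue L → queue [O, I, K, F, G, M, D, N, L]
Visit O; enqueue E, C → queue [I, K, F, G, M, D, N, L, E, C]
Visit I; enqueue B → queue [K, F, G, M, D, N, L, E, C, B]
Visit K → queue [F, G, M, D, N, L, E, C, B]
Visit F → queue [G, M, D, N, L, E, C, B]
Visit G → queue [M, D, N, L, E, C, B]
Visit M → queue [D, N, L, E, C, B]
Visit D → queue [N, L, E, C, B]
Visit N → queue [L, E, C, B]
Visit L → queue [E, C, B]
Visit E → queue [C, B]
Visit C → queue [B]
Visit B → queue []

P, A, J, H, O, I, K, F, G, M, D, N, L, E, C, B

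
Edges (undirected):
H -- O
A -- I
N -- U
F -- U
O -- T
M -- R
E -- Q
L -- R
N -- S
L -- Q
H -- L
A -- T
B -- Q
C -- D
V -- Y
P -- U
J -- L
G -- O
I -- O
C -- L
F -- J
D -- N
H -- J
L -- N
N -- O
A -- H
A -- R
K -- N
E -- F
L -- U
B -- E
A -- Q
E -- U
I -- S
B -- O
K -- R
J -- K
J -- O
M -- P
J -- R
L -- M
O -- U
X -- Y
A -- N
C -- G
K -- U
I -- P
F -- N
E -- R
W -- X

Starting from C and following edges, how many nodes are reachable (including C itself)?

BFS from C visits: C, L, G, D, U, R, Q, N, M, J, H, O, P, K, F, E, A, B, S, T, I
Reachable nodes: 21 of 25 total.

21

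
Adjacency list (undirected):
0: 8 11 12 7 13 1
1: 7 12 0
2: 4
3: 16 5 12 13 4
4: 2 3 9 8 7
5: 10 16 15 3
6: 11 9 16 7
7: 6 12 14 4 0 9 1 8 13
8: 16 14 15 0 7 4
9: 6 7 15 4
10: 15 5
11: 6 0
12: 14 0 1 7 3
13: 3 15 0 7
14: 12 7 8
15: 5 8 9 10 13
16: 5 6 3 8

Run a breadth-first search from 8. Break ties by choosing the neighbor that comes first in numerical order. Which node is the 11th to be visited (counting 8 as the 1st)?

13

Visit 8; enqueue 0, 4, 7, 14, 15, 16 → queue [0, 4, 7, 14, 15, 16]
Visit 0; enqueue 1, 11, 12, 13 → queue [4, 7, 14, 15, 16, 1, 11, 12, 13]
Visit 4; enqueue 2, 3, 9 → queue [7, 14, 15, 16, 1, 11, 12, 13, 2, 3, 9]
Visit 7; enqueue 6 → queue [14, 15, 16, 1, 11, 12, 13, 2, 3, 9, 6]
Visit 14 → queue [15, 16, 1, 11, 12, 13, 2, 3, 9, 6]
Visit 15; enqueue 5, 10 → queue [16, 1, 11, 12, 13, 2, 3, 9, 6, 5, 10]
Visit 16 → queue [1, 11, 12, 13, 2, 3, 9, 6, 5, 10]
Visit 1 → queue [11, 12, 13, 2, 3, 9, 6, 5, 10]
Visit 11 → queue [12, 13, 2, 3, 9, 6, 5, 10]
Visit 12 → queue [13, 2, 3, 9, 6, 5, 10]
Visit 13 → queue [2, 3, 9, 6, 5, 10]
Visit 2 → queue [3, 9, 6, 5, 10]
Visit 3 → queue [9, 6, 5, 10]
Visit 9 → queue [6, 5, 10]
Visit 6 → queue [5, 10]
Visit 5 → queue [10]
Visit 10 → queue []

Visit order: 8, 0, 4, 7, 14, 15, 16, 1, 11, 12, 13, 2, 3, 9, 6, 5, 10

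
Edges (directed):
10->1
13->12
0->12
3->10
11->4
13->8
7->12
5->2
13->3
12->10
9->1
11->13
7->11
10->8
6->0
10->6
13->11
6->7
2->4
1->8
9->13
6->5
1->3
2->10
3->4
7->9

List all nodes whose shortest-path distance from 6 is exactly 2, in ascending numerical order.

2, 9, 11, 12

Level 0: 6
Level 1: 0, 5, 7
Level 2: 2, 9, 11, 12
Level 3: 1, 4, 10, 13
Level 4: 3, 8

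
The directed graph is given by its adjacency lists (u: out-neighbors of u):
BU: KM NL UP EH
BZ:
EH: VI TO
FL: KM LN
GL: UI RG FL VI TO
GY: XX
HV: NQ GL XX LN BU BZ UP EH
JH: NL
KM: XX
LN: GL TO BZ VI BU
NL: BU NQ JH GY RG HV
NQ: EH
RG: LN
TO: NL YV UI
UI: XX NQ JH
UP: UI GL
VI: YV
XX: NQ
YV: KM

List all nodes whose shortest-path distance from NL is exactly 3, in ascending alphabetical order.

Level 0: NL
Level 1: BU, GY, HV, JH, NQ, RG
Level 2: BZ, EH, GL, KM, LN, UP, XX
Level 3: FL, TO, UI, VI
Level 4: YV

FL, TO, UI, VI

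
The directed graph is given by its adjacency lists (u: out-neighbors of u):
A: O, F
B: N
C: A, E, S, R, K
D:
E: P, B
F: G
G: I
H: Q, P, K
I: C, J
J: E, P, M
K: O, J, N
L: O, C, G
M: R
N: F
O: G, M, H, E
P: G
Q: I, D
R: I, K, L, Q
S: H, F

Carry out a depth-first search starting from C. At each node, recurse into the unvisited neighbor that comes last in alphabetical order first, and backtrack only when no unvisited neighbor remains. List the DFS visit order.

C, S, H, Q, I, J, P, G, M, R, L, O, E, B, N, F, K, D, A

Visit C
C → S
S → H
H → Q
Q → I
I → J
J → P
P → G
J → M
M → R
R → L
L → O
O → E
E → B
B → N
N → F
R → K
Q → D
C → A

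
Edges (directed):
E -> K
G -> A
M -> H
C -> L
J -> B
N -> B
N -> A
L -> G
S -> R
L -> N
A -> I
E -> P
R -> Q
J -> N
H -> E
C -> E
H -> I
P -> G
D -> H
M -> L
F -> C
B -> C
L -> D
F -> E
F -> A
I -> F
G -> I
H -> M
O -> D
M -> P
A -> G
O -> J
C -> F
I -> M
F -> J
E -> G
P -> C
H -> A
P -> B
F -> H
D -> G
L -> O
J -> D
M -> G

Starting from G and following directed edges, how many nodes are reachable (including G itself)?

16

BFS from G visits: G, A, I, F, M, C, E, H, J, L, P, K, B, D, N, O
Reachable nodes: 16 of 19 total.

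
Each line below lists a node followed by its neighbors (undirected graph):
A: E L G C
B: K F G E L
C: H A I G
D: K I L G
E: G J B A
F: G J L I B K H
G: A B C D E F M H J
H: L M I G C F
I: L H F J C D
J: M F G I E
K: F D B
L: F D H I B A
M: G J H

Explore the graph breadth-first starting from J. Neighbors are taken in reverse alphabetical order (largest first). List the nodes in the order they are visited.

J, M, I, G, F, E, H, L, D, C, B, A, K

Visit J; enqueue M, I, G, F, E → queue [M, I, G, F, E]
Visit M; enqueue H → queue [I, G, F, E, H]
Visit I; enqueue L, D, C → queue [G, F, E, H, L, D, C]
Visit G; enqueue B, A → queue [F, E, H, L, D, C, B, A]
Visit F; enqueue K → queue [E, H, L, D, C, B, A, K]
Visit E → queue [H, L, D, C, B, A, K]
Visit H → queue [L, D, C, B, A, K]
Visit L → queue [D, C, B, A, K]
Visit D → queue [C, B, A, K]
Visit C → queue [B, A, K]
Visit B → queue [A, K]
Visit A → queue [K]
Visit K → queue []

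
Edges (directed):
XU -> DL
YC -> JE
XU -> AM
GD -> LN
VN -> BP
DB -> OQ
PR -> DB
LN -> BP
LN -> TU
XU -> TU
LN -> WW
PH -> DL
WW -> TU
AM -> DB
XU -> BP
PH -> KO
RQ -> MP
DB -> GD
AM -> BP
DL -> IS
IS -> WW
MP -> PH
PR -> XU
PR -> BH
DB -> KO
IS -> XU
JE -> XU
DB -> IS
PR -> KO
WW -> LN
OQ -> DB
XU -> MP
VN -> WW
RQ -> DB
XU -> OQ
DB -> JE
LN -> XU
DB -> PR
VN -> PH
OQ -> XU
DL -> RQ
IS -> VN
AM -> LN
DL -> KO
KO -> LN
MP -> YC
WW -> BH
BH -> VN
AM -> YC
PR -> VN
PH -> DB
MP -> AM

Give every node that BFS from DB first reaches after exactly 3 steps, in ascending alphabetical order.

AM, BP, DL, MP, PH, TU

Level 0: DB
Level 1: GD, IS, JE, KO, OQ, PR
Level 2: BH, LN, VN, WW, XU
Level 3: AM, BP, DL, MP, PH, TU
Level 4: RQ, YC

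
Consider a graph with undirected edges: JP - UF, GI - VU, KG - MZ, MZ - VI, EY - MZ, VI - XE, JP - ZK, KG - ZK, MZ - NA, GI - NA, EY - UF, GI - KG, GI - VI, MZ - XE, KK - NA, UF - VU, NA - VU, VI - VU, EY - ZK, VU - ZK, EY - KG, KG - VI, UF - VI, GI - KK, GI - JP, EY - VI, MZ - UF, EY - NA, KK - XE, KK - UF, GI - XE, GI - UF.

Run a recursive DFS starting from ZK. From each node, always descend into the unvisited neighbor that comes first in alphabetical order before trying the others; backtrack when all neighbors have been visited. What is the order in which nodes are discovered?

Visit ZK
ZK → EY
EY → KG
KG → GI
GI → JP
JP → UF
UF → KK
KK → NA
NA → MZ
MZ → VI
VI → VU
VI → XE

ZK → EY → KG → GI → JP → UF → KK → NA → MZ → VI → VU → XE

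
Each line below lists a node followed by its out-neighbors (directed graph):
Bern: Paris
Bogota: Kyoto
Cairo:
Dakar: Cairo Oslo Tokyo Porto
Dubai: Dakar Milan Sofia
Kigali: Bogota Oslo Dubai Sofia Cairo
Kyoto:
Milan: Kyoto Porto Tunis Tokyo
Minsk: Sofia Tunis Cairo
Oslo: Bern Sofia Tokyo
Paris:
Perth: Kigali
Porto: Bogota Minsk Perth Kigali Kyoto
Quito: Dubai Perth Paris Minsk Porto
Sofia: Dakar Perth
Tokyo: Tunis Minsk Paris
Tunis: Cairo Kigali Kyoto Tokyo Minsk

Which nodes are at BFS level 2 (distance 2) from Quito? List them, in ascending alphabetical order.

Level 0: Quito
Level 1: Dubai, Minsk, Paris, Perth, Porto
Level 2: Bogota, Cairo, Dakar, Kigali, Kyoto, Milan, Sofia, Tunis
Level 3: Oslo, Tokyo
Level 4: Bern

Bogota, Cairo, Dakar, Kigali, Kyoto, Milan, Sofia, Tunis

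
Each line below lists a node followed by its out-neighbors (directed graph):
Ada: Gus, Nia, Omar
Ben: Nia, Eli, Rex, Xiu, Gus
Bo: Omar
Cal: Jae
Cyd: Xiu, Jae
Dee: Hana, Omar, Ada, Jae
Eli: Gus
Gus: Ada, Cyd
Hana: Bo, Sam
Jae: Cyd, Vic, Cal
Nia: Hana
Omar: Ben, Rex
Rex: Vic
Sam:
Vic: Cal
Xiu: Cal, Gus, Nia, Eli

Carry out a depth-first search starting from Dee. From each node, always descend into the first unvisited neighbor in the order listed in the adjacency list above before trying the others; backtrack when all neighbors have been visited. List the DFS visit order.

Visit Dee
Dee → Hana
Hana → Bo
Bo → Omar
Omar → Ben
Ben → Nia
Ben → Eli
Eli → Gus
Gus → Ada
Gus → Cyd
Cyd → Xiu
Xiu → Cal
Cal → Jae
Jae → Vic
Ben → Rex
Hana → Sam

Dee, Hana, Bo, Omar, Ben, Nia, Eli, Gus, Ada, Cyd, Xiu, Cal, Jae, Vic, Rex, Sam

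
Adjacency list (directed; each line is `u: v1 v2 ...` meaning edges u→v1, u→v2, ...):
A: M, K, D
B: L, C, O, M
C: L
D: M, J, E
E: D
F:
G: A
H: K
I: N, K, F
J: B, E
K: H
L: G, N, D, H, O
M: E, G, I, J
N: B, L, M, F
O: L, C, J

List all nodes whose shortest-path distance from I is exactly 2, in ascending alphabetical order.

B, H, L, M

Level 0: I
Level 1: F, K, N
Level 2: B, H, L, M
Level 3: C, D, E, G, J, O
Level 4: A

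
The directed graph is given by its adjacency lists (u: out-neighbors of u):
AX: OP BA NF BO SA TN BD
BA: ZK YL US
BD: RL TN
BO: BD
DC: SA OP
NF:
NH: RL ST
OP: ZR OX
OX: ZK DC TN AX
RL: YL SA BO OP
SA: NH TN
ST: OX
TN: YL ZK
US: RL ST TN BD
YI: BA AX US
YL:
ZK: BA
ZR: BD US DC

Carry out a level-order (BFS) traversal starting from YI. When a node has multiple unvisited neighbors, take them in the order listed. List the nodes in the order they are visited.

Visit YI; enqueue BA, AX, US → queue [BA, AX, US]
Visit BA; enqueue ZK, YL → queue [AX, US, ZK, YL]
Visit AX; enqueue OP, NF, BO, SA, TN, BD → queue [US, ZK, YL, OP, NF, BO, SA, TN, BD]
Visit US; enqueue RL, ST → queue [ZK, YL, OP, NF, BO, SA, TN, BD, RL, ST]
Visit ZK → queue [YL, OP, NF, BO, SA, TN, BD, RL, ST]
Visit YL → queue [OP, NF, BO, SA, TN, BD, RL, ST]
Visit OP; enqueue ZR, OX → queue [NF, BO, SA, TN, BD, RL, ST, ZR, OX]
Visit NF → queue [BO, SA, TN, BD, RL, ST, ZR, OX]
Visit BO → queue [SA, TN, BD, RL, ST, ZR, OX]
Visit SA; enqueue NH → queue [TN, BD, RL, ST, ZR, OX, NH]
Visit TN → queue [BD, RL, ST, ZR, OX, NH]
Visit BD → queue [RL, ST, ZR, OX, NH]
Visit RL → queue [ST, ZR, OX, NH]
Visit ST → queue [ZR, OX, NH]
Visit ZR; enqueue DC → queue [OX, NH, DC]
Visit OX → queue [NH, DC]
Visit NH → queue [DC]
Visit DC → queue []

YI BA AX US ZK YL OP NF BO SA TN BD RL ST ZR OX NH DC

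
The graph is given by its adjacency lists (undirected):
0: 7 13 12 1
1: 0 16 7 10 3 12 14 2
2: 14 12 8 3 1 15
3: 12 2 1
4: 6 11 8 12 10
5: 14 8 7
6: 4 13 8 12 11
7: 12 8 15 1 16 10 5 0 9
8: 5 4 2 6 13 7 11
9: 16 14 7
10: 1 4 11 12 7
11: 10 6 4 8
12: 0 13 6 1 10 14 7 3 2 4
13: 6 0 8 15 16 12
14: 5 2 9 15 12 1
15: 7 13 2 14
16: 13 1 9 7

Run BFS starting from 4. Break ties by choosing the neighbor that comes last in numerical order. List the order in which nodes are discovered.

Visit 4; enqueue 12, 11, 10, 8, 6 → queue [12, 11, 10, 8, 6]
Visit 12; enqueue 14, 13, 7, 3, 2, 1, 0 → queue [11, 10, 8, 6, 14, 13, 7, 3, 2, 1, 0]
Visit 11 → queue [10, 8, 6, 14, 13, 7, 3, 2, 1, 0]
Visit 10 → queue [8, 6, 14, 13, 7, 3, 2, 1, 0]
Visit 8; enqueue 5 → queue [6, 14, 13, 7, 3, 2, 1, 0, 5]
Visit 6 → queue [14, 13, 7, 3, 2, 1, 0, 5]
Visit 14; enqueue 15, 9 → queue [13, 7, 3, 2, 1, 0, 5, 15, 9]
Visit 13; enqueue 16 → queue [7, 3, 2, 1, 0, 5, 15, 9, 16]
Visit 7 → queue [3, 2, 1, 0, 5, 15, 9, 16]
Visit 3 → queue [2, 1, 0, 5, 15, 9, 16]
Visit 2 → queue [1, 0, 5, 15, 9, 16]
Visit 1 → queue [0, 5, 15, 9, 16]
Visit 0 → queue [5, 15, 9, 16]
Visit 5 → queue [15, 9, 16]
Visit 15 → queue [9, 16]
Visit 9 → queue [16]
Visit 16 → queue []

4 -> 12 -> 11 -> 10 -> 8 -> 6 -> 14 -> 13 -> 7 -> 3 -> 2 -> 1 -> 0 -> 5 -> 15 -> 9 -> 16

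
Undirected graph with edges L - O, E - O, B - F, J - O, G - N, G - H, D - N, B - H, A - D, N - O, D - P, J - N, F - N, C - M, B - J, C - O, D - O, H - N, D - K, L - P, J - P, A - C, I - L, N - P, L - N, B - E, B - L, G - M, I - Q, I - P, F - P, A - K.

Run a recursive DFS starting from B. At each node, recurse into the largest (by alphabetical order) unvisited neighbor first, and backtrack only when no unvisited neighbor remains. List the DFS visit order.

B -> L -> P -> N -> O -> J -> E -> D -> K -> A -> C -> M -> G -> H -> F -> I -> Q

Visit B
B → L
L → P
P → N
N → O
O → J
O → E
O → D
D → K
K → A
A → C
C → M
M → G
G → H
N → F
P → I
I → Q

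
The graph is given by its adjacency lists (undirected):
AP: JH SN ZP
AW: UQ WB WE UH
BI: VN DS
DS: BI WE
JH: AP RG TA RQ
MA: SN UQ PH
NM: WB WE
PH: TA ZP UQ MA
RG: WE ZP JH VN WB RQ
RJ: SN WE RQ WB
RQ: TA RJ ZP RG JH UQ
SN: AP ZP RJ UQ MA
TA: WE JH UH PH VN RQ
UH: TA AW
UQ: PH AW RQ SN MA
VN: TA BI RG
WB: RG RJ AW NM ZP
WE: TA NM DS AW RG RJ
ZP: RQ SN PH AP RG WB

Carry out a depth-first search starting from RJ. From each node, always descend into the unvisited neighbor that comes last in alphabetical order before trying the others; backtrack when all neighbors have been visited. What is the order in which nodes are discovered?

RJ, WE, TA, VN, RG, ZP, WB, NM, AW, UQ, SN, MA, PH, AP, JH, RQ, UH, BI, DS

Visit RJ
RJ → WE
WE → TA
TA → VN
VN → RG
RG → ZP
ZP → WB
WB → NM
WB → AW
AW → UQ
UQ → SN
SN → MA
MA → PH
SN → AP
AP → JH
JH → RQ
AW → UH
VN → BI
BI → DS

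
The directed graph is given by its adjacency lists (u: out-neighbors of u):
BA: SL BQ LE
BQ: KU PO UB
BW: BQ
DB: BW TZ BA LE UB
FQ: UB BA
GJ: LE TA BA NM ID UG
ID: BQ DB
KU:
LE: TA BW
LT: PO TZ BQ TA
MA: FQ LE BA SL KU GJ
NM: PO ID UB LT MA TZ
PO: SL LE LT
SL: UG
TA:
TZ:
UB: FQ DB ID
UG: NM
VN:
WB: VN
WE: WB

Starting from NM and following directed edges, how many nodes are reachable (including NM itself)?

18

BFS from NM visits: NM, PO, ID, UB, LT, MA, TZ, SL, LE, BQ, DB, FQ, TA, BA, KU, GJ, UG, BW
Reachable nodes: 18 of 21 total.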